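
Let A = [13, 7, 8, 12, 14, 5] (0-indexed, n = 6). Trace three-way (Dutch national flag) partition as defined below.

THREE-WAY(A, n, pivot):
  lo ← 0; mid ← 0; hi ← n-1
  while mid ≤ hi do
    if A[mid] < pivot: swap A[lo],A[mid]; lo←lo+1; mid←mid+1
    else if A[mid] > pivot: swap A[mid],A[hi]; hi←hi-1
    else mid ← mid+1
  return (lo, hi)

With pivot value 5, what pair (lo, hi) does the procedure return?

(0, 0)

pivot = 5; lo=0, mid=0, hi=5
A[mid]=13>5: swap A[0],A[5]; hi=4 → [5, 7, 8, 12, 14, 13]
A[mid]=5=5: mid=1
A[mid]=7>5: swap A[1],A[4]; hi=3 → [5, 14, 8, 12, 7, 13]
A[mid]=14>5: swap A[1],A[3]; hi=2 → [5, 12, 8, 14, 7, 13]
A[mid]=12>5: swap A[1],A[2]; hi=1 → [5, 8, 12, 14, 7, 13]
A[mid]=8>5: swap A[1],A[1]; hi=0 → [5, 8, 12, 14, 7, 13]
end: lo=0, hi=0; A = [5, 8, 12, 14, 7, 13]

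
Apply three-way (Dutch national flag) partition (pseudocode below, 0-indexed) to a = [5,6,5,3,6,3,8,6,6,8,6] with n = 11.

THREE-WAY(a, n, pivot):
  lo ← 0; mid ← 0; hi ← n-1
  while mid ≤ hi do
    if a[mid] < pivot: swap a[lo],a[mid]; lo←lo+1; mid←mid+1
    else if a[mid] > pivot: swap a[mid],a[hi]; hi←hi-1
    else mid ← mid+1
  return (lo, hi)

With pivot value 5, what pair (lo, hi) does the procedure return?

(2, 3)

lo=0 mid=0 hi=10
5=5: mid=1
6>5: swap(1,10), hi=9 ⇒ [5,6,5,3,6,3,8,6,6,8,6]
6>5: swap(1,9), hi=8 ⇒ [5,8,5,3,6,3,8,6,6,6,6]
8>5: swap(1,8), hi=7 ⇒ [5,6,5,3,6,3,8,6,8,6,6]
6>5: swap(1,7), hi=6 ⇒ [5,6,5,3,6,3,8,6,8,6,6]
6>5: swap(1,6), hi=5 ⇒ [5,8,5,3,6,3,6,6,8,6,6]
8>5: swap(1,5), hi=4 ⇒ [5,3,5,3,6,8,6,6,8,6,6]
3<5: swap(0,1), lo=1 mid=2 ⇒ [3,5,5,3,6,8,6,6,8,6,6]
5=5: mid=3
3<5: swap(1,3), lo=2 mid=4 ⇒ [3,3,5,5,6,8,6,6,8,6,6]
6>5: swap(4,4), hi=3 ⇒ [3,3,5,5,6,8,6,6,8,6,6]
done. lo=2 hi=3; a=[3,3,5,5,6,8,6,6,8,6,6]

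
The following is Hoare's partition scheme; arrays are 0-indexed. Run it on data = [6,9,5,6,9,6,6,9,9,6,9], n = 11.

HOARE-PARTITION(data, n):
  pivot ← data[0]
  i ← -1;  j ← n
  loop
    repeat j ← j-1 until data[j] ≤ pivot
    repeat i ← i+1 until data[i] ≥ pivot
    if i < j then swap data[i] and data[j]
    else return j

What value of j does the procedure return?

3

pivot=6
j stops at 9 (6), i stops at 0 (6); swap ⇒ [6,9,5,6,9,6,6,9,9,6,9]
j stops at 6 (6), i stops at 1 (9); swap ⇒ [6,6,5,6,9,6,9,9,9,6,9]
j stops at 5 (6), i stops at 3 (6); swap ⇒ [6,6,5,6,9,6,9,9,9,6,9]
j stops at 3, i stops at 4; i≥j ⇒ return 3. data=[6,6,5,6,9,6,9,9,9,6,9]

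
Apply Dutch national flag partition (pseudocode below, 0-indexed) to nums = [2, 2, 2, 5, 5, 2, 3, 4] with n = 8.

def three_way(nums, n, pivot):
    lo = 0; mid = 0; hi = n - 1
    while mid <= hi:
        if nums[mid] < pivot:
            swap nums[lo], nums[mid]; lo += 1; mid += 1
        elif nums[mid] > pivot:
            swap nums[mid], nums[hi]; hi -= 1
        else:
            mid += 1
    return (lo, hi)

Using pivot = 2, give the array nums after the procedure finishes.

lo=0 mid=0 hi=7
2=2: mid=1
2=2: mid=2
2=2: mid=3
5>2: swap(3,7), hi=6 ⇒ [2, 2, 2, 4, 5, 2, 3, 5]
4>2: swap(3,6), hi=5 ⇒ [2, 2, 2, 3, 5, 2, 4, 5]
3>2: swap(3,5), hi=4 ⇒ [2, 2, 2, 2, 5, 3, 4, 5]
2=2: mid=4
5>2: swap(4,4), hi=3 ⇒ [2, 2, 2, 2, 5, 3, 4, 5]
done. lo=0 hi=3; nums=[2, 2, 2, 2, 5, 3, 4, 5]

[2, 2, 2, 2, 5, 3, 4, 5]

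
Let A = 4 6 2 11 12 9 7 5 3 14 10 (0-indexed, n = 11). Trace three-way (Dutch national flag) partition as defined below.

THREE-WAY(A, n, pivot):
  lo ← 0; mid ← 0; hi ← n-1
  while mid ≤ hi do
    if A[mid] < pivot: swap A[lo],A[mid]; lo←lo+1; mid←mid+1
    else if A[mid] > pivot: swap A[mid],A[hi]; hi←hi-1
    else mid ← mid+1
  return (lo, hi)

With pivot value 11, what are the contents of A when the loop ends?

4 6 2 10 9 7 5 3 11 14 12

lo=0 mid=0 hi=10
4<11: swap(0,0), lo=1 mid=1 ⇒ 4 6 2 11 12 9 7 5 3 14 10
6<11: swap(1,1), lo=2 mid=2 ⇒ 4 6 2 11 12 9 7 5 3 14 10
2<11: swap(2,2), lo=3 mid=3 ⇒ 4 6 2 11 12 9 7 5 3 14 10
11=11: mid=4
12>11: swap(4,10), hi=9 ⇒ 4 6 2 11 10 9 7 5 3 14 12
10<11: swap(3,4), lo=4 mid=5 ⇒ 4 6 2 10 11 9 7 5 3 14 12
9<11: swap(4,5), lo=5 mid=6 ⇒ 4 6 2 10 9 11 7 5 3 14 12
7<11: swap(5,6), lo=6 mid=7 ⇒ 4 6 2 10 9 7 11 5 3 14 12
5<11: swap(6,7), lo=7 mid=8 ⇒ 4 6 2 10 9 7 5 11 3 14 12
3<11: swap(7,8), lo=8 mid=9 ⇒ 4 6 2 10 9 7 5 3 11 14 12
14>11: swap(9,9), hi=8 ⇒ 4 6 2 10 9 7 5 3 11 14 12
done. lo=8 hi=8; A=4 6 2 10 9 7 5 3 11 14 12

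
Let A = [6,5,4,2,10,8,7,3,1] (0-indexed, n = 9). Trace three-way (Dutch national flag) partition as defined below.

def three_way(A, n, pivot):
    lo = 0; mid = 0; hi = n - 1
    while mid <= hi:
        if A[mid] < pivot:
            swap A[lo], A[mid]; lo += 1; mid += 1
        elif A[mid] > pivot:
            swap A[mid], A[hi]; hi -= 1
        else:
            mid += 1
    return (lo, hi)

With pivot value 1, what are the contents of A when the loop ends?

pivot = 1; lo=0, mid=0, hi=8
A[mid]=6>1: swap A[0],A[8]; hi=7 → [1,5,4,2,10,8,7,3,6]
A[mid]=1=1: mid=1
A[mid]=5>1: swap A[1],A[7]; hi=6 → [1,3,4,2,10,8,7,5,6]
A[mid]=3>1: swap A[1],A[6]; hi=5 → [1,7,4,2,10,8,3,5,6]
A[mid]=7>1: swap A[1],A[5]; hi=4 → [1,8,4,2,10,7,3,5,6]
A[mid]=8>1: swap A[1],A[4]; hi=3 → [1,10,4,2,8,7,3,5,6]
A[mid]=10>1: swap A[1],A[3]; hi=2 → [1,2,4,10,8,7,3,5,6]
A[mid]=2>1: swap A[1],A[2]; hi=1 → [1,4,2,10,8,7,3,5,6]
A[mid]=4>1: swap A[1],A[1]; hi=0 → [1,4,2,10,8,7,3,5,6]
end: lo=0, hi=0; A = [1,4,2,10,8,7,3,5,6]

[1,4,2,10,8,7,3,5,6]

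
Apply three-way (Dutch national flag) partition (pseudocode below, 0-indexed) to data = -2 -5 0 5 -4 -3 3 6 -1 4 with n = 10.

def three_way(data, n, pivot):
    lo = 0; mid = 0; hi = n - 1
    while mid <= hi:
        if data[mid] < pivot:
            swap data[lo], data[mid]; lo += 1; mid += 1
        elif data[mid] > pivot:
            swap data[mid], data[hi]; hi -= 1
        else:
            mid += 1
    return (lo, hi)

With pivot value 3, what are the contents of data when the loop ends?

-2 -5 0 -1 -4 -3 3 6 4 5

lo=0 mid=0 hi=9
-2<3: swap(0,0), lo=1 mid=1 ⇒ -2 -5 0 5 -4 -3 3 6 -1 4
-5<3: swap(1,1), lo=2 mid=2 ⇒ -2 -5 0 5 -4 -3 3 6 -1 4
0<3: swap(2,2), lo=3 mid=3 ⇒ -2 -5 0 5 -4 -3 3 6 -1 4
5>3: swap(3,9), hi=8 ⇒ -2 -5 0 4 -4 -3 3 6 -1 5
4>3: swap(3,8), hi=7 ⇒ -2 -5 0 -1 -4 -3 3 6 4 5
-1<3: swap(3,3), lo=4 mid=4 ⇒ -2 -5 0 -1 -4 -3 3 6 4 5
-4<3: swap(4,4), lo=5 mid=5 ⇒ -2 -5 0 -1 -4 -3 3 6 4 5
-3<3: swap(5,5), lo=6 mid=6 ⇒ -2 -5 0 -1 -4 -3 3 6 4 5
3=3: mid=7
6>3: swap(7,7), hi=6 ⇒ -2 -5 0 -1 -4 -3 3 6 4 5
done. lo=6 hi=6; data=-2 -5 0 -1 -4 -3 3 6 4 5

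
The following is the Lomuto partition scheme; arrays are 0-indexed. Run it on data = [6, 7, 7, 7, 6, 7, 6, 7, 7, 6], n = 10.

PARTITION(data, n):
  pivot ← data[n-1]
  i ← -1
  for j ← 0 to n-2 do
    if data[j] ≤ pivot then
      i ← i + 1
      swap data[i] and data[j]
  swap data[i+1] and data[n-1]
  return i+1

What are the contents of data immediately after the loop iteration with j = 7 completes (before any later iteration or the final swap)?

[6, 6, 6, 7, 7, 7, 7, 7, 7, 6]

pivot=6, i=-1
j=0: 6≤6, i=0, swap(0,0) ⇒ [6, 7, 7, 7, 6, 7, 6, 7, 7, 6]
j=1: 7>6, skip
j=2: 7>6, skip
j=3: 7>6, skip
j=4: 6≤6, i=1, swap(1,4) ⇒ [6, 6, 7, 7, 7, 7, 6, 7, 7, 6]
j=5: 7>6, skip
j=6: 6≤6, i=2, swap(2,6) ⇒ [6, 6, 6, 7, 7, 7, 7, 7, 7, 6]
j=7: 7>6, skip
(after j=7) data = [6, 6, 6, 7, 7, 7, 7, 7, 7, 6]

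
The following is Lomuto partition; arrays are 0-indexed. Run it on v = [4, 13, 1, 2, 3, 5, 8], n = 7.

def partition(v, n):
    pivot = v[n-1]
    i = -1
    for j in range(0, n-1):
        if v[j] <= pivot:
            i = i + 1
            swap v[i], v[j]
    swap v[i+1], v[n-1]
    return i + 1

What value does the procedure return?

5

pivot = v[6] = 8; i = -1
j=0: v[0]=4 ≤ 8 → i=0, swap v[0],v[0] (no change) → [4, 13, 1, 2, 3, 5, 8]
j=1: v[1]=13 > 8 → no swap
j=2: v[2]=1 ≤ 8 → i=1, swap v[1],v[2] → [4, 1, 13, 2, 3, 5, 8]
j=3: v[3]=2 ≤ 8 → i=2, swap v[2],v[3] → [4, 1, 2, 13, 3, 5, 8]
j=4: v[4]=3 ≤ 8 → i=3, swap v[3],v[4] → [4, 1, 2, 3, 13, 5, 8]
j=5: v[5]=5 ≤ 8 → i=4, swap v[4],v[5] → [4, 1, 2, 3, 5, 13, 8]
final swap v[5],v[6] → [4, 1, 2, 3, 5, 8, 13]; return 5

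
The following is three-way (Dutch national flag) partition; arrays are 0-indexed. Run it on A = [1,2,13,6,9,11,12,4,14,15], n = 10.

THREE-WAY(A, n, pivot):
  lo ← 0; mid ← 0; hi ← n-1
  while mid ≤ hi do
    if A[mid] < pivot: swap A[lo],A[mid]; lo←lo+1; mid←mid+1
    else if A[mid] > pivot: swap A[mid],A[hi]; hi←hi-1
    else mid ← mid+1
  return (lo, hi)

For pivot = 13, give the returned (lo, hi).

lo=0 mid=0 hi=9
1<13: swap(0,0), lo=1 mid=1 ⇒ [1,2,13,6,9,11,12,4,14,15]
2<13: swap(1,1), lo=2 mid=2 ⇒ [1,2,13,6,9,11,12,4,14,15]
13=13: mid=3
6<13: swap(2,3), lo=3 mid=4 ⇒ [1,2,6,13,9,11,12,4,14,15]
9<13: swap(3,4), lo=4 mid=5 ⇒ [1,2,6,9,13,11,12,4,14,15]
11<13: swap(4,5), lo=5 mid=6 ⇒ [1,2,6,9,11,13,12,4,14,15]
12<13: swap(5,6), lo=6 mid=7 ⇒ [1,2,6,9,11,12,13,4,14,15]
4<13: swap(6,7), lo=7 mid=8 ⇒ [1,2,6,9,11,12,4,13,14,15]
14>13: swap(8,9), hi=8 ⇒ [1,2,6,9,11,12,4,13,15,14]
15>13: swap(8,8), hi=7 ⇒ [1,2,6,9,11,12,4,13,15,14]
done. lo=7 hi=7; A=[1,2,6,9,11,12,4,13,15,14]

(7, 7)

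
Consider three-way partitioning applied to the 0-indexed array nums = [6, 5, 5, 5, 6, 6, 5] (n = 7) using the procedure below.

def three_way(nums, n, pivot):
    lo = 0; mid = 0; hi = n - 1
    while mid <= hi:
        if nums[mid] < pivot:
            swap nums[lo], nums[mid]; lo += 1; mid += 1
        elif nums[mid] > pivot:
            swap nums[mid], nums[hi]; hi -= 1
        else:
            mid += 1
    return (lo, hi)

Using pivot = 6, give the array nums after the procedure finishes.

lo=0 mid=0 hi=6
6=6: mid=1
5<6: swap(0,1), lo=1 mid=2 ⇒ [5, 6, 5, 5, 6, 6, 5]
5<6: swap(1,2), lo=2 mid=3 ⇒ [5, 5, 6, 5, 6, 6, 5]
5<6: swap(2,3), lo=3 mid=4 ⇒ [5, 5, 5, 6, 6, 6, 5]
6=6: mid=5
6=6: mid=6
5<6: swap(3,6), lo=4 mid=7 ⇒ [5, 5, 5, 5, 6, 6, 6]
done. lo=4 hi=6; nums=[5, 5, 5, 5, 6, 6, 6]

[5, 5, 5, 5, 6, 6, 6]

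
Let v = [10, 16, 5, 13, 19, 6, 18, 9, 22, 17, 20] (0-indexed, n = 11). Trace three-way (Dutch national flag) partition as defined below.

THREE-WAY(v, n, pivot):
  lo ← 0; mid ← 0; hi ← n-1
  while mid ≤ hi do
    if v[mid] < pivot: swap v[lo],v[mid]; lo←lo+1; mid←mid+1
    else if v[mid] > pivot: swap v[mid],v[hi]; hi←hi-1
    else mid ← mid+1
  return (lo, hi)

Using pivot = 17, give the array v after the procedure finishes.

[10, 16, 5, 13, 6, 9, 17, 22, 18, 20, 19]

lo=0 mid=0 hi=10
10<17: swap(0,0), lo=1 mid=1 ⇒ [10, 16, 5, 13, 19, 6, 18, 9, 22, 17, 20]
16<17: swap(1,1), lo=2 mid=2 ⇒ [10, 16, 5, 13, 19, 6, 18, 9, 22, 17, 20]
5<17: swap(2,2), lo=3 mid=3 ⇒ [10, 16, 5, 13, 19, 6, 18, 9, 22, 17, 20]
13<17: swap(3,3), lo=4 mid=4 ⇒ [10, 16, 5, 13, 19, 6, 18, 9, 22, 17, 20]
19>17: swap(4,10), hi=9 ⇒ [10, 16, 5, 13, 20, 6, 18, 9, 22, 17, 19]
20>17: swap(4,9), hi=8 ⇒ [10, 16, 5, 13, 17, 6, 18, 9, 22, 20, 19]
17=17: mid=5
6<17: swap(4,5), lo=5 mid=6 ⇒ [10, 16, 5, 13, 6, 17, 18, 9, 22, 20, 19]
18>17: swap(6,8), hi=7 ⇒ [10, 16, 5, 13, 6, 17, 22, 9, 18, 20, 19]
22>17: swap(6,7), hi=6 ⇒ [10, 16, 5, 13, 6, 17, 9, 22, 18, 20, 19]
9<17: swap(5,6), lo=6 mid=7 ⇒ [10, 16, 5, 13, 6, 9, 17, 22, 18, 20, 19]
done. lo=6 hi=6; v=[10, 16, 5, 13, 6, 9, 17, 22, 18, 20, 19]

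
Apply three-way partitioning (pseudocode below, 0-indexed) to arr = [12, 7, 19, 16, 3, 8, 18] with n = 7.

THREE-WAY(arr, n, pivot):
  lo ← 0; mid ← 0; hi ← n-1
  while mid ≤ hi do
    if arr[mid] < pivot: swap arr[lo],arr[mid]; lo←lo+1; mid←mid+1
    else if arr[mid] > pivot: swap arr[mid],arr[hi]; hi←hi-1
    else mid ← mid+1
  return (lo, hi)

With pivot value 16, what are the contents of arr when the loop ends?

pivot = 16; lo=0, mid=0, hi=6
arr[mid]=12<16: swap arr[0],arr[0]; lo=1,mid=1 → [12, 7, 19, 16, 3, 8, 18]
arr[mid]=7<16: swap arr[1],arr[1]; lo=2,mid=2 → [12, 7, 19, 16, 3, 8, 18]
arr[mid]=19>16: swap arr[2],arr[6]; hi=5 → [12, 7, 18, 16, 3, 8, 19]
arr[mid]=18>16: swap arr[2],arr[5]; hi=4 → [12, 7, 8, 16, 3, 18, 19]
arr[mid]=8<16: swap arr[2],arr[2]; lo=3,mid=3 → [12, 7, 8, 16, 3, 18, 19]
arr[mid]=16=16: mid=4
arr[mid]=3<16: swap arr[3],arr[4]; lo=4,mid=5 → [12, 7, 8, 3, 16, 18, 19]
end: lo=4, hi=4; arr = [12, 7, 8, 3, 16, 18, 19]

[12, 7, 8, 3, 16, 18, 19]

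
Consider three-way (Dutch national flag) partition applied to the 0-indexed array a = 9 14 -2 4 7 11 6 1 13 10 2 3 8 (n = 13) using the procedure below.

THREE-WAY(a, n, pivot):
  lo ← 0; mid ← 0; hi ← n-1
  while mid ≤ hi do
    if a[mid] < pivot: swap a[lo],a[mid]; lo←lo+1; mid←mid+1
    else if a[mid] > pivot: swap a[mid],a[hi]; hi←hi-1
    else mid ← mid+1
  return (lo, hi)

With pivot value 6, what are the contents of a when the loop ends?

lo=0 mid=0 hi=12
9>6: swap(0,12), hi=11 ⇒ 8 14 -2 4 7 11 6 1 13 10 2 3 9
8>6: swap(0,11), hi=10 ⇒ 3 14 -2 4 7 11 6 1 13 10 2 8 9
3<6: swap(0,0), lo=1 mid=1 ⇒ 3 14 -2 4 7 11 6 1 13 10 2 8 9
14>6: swap(1,10), hi=9 ⇒ 3 2 -2 4 7 11 6 1 13 10 14 8 9
2<6: swap(1,1), lo=2 mid=2 ⇒ 3 2 -2 4 7 11 6 1 13 10 14 8 9
-2<6: swap(2,2), lo=3 mid=3 ⇒ 3 2 -2 4 7 11 6 1 13 10 14 8 9
4<6: swap(3,3), lo=4 mid=4 ⇒ 3 2 -2 4 7 11 6 1 13 10 14 8 9
7>6: swap(4,9), hi=8 ⇒ 3 2 -2 4 10 11 6 1 13 7 14 8 9
10>6: swap(4,8), hi=7 ⇒ 3 2 -2 4 13 11 6 1 10 7 14 8 9
13>6: swap(4,7), hi=6 ⇒ 3 2 -2 4 1 11 6 13 10 7 14 8 9
1<6: swap(4,4), lo=5 mid=5 ⇒ 3 2 -2 4 1 11 6 13 10 7 14 8 9
11>6: swap(5,6), hi=5 ⇒ 3 2 -2 4 1 6 11 13 10 7 14 8 9
6=6: mid=6
done. lo=5 hi=5; a=3 2 -2 4 1 6 11 13 10 7 14 8 9

3 2 -2 4 1 6 11 13 10 7 14 8 9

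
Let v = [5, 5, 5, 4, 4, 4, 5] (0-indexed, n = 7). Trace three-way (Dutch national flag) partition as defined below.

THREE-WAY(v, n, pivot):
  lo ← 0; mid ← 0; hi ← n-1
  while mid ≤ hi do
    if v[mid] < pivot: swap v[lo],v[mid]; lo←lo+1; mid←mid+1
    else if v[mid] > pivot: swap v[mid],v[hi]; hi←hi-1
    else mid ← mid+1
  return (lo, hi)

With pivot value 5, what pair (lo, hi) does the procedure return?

(3, 6)

pivot = 5; lo=0, mid=0, hi=6
v[mid]=5=5: mid=1
v[mid]=5=5: mid=2
v[mid]=5=5: mid=3
v[mid]=4<5: swap v[0],v[3]; lo=1,mid=4 → [4, 5, 5, 5, 4, 4, 5]
v[mid]=4<5: swap v[1],v[4]; lo=2,mid=5 → [4, 4, 5, 5, 5, 4, 5]
v[mid]=4<5: swap v[2],v[5]; lo=3,mid=6 → [4, 4, 4, 5, 5, 5, 5]
v[mid]=5=5: mid=7
end: lo=3, hi=6; v = [4, 4, 4, 5, 5, 5, 5]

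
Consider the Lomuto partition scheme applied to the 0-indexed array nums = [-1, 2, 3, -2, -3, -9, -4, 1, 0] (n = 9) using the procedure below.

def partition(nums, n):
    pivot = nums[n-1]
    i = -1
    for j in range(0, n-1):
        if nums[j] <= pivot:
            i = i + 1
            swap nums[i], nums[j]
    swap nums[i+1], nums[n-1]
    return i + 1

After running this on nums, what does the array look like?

pivot=0, i=-1
j=0: -1≤0, i=0, swap(0,0) ⇒ [-1, 2, 3, -2, -3, -9, -4, 1, 0]
j=1: 2>0, skip
j=2: 3>0, skip
j=3: -2≤0, i=1, swap(1,3) ⇒ [-1, -2, 3, 2, -3, -9, -4, 1, 0]
j=4: -3≤0, i=2, swap(2,4) ⇒ [-1, -2, -3, 2, 3, -9, -4, 1, 0]
j=5: -9≤0, i=3, swap(3,5) ⇒ [-1, -2, -3, -9, 3, 2, -4, 1, 0]
j=6: -4≤0, i=4, swap(4,6) ⇒ [-1, -2, -3, -9, -4, 2, 3, 1, 0]
j=7: 1>0, skip
swap(5,8) ⇒ [-1, -2, -3, -9, -4, 0, 3, 1, 2]; return 5

[-1, -2, -3, -9, -4, 0, 3, 1, 2]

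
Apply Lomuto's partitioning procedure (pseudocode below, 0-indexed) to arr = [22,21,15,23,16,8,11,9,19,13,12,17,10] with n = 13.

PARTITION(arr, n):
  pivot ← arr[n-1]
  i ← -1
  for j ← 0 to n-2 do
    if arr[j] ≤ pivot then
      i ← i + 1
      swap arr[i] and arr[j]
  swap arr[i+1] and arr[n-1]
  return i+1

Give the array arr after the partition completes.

pivot = arr[12] = 10; i = -1
j=0: arr[0]=22 > 10 → no swap
j=1: arr[1]=21 > 10 → no swap
j=2: arr[2]=15 > 10 → no swap
j=3: arr[3]=23 > 10 → no swap
j=4: arr[4]=16 > 10 → no swap
j=5: arr[5]=8 ≤ 10 → i=0, swap arr[0],arr[5] → [8,21,15,23,16,22,11,9,19,13,12,17,10]
j=6: arr[6]=11 > 10 → no swap
j=7: arr[7]=9 ≤ 10 → i=1, swap arr[1],arr[7] → [8,9,15,23,16,22,11,21,19,13,12,17,10]
j=8: arr[8]=19 > 10 → no swap
j=9: arr[9]=13 > 10 → no swap
j=10: arr[10]=12 > 10 → no swap
j=11: arr[11]=17 > 10 → no swap
final swap arr[2],arr[12] → [8,9,10,23,16,22,11,21,19,13,12,17,15]; return 2

[8,9,10,23,16,22,11,21,19,13,12,17,15]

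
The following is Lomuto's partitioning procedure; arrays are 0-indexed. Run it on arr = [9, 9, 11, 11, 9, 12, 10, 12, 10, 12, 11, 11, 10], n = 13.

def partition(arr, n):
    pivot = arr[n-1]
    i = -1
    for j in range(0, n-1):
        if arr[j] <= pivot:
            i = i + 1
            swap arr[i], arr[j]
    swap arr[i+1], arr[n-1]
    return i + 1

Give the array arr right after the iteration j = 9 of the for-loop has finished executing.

[9, 9, 9, 10, 10, 12, 11, 12, 11, 12, 11, 11, 10]

pivot = arr[12] = 10; i = -1
j=0: arr[0]=9 ≤ 10 → i=0, swap arr[0],arr[0] (no change) → [9, 9, 11, 11, 9, 12, 10, 12, 10, 12, 11, 11, 10]
j=1: arr[1]=9 ≤ 10 → i=1, swap arr[1],arr[1] (no change) → [9, 9, 11, 11, 9, 12, 10, 12, 10, 12, 11, 11, 10]
j=2: arr[2]=11 > 10 → no swap
j=3: arr[3]=11 > 10 → no swap
j=4: arr[4]=9 ≤ 10 → i=2, swap arr[2],arr[4] → [9, 9, 9, 11, 11, 12, 10, 12, 10, 12, 11, 11, 10]
j=5: arr[5]=12 > 10 → no swap
j=6: arr[6]=10 ≤ 10 → i=3, swap arr[3],arr[6] → [9, 9, 9, 10, 11, 12, 11, 12, 10, 12, 11, 11, 10]
j=7: arr[7]=12 > 10 → no swap
j=8: arr[8]=10 ≤ 10 → i=4, swap arr[4],arr[8] → [9, 9, 9, 10, 10, 12, 11, 12, 11, 12, 11, 11, 10]
j=9: arr[9]=12 > 10 → no swap
(after j=9) arr = [9, 9, 9, 10, 10, 12, 11, 12, 11, 12, 11, 11, 10]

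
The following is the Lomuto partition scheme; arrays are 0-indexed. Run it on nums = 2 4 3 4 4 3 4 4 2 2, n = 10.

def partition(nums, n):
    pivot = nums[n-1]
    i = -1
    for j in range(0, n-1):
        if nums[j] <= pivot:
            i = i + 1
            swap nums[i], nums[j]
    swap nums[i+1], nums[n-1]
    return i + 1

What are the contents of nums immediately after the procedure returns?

pivot = nums[9] = 2; i = -1
j=0: nums[0]=2 ≤ 2 → i=0, swap nums[0],nums[0] (no change) → 2 4 3 4 4 3 4 4 2 2
j=1: nums[1]=4 > 2 → no swap
j=2: nums[2]=3 > 2 → no swap
j=3: nums[3]=4 > 2 → no swap
j=4: nums[4]=4 > 2 → no swap
j=5: nums[5]=3 > 2 → no swap
j=6: nums[6]=4 > 2 → no swap
j=7: nums[7]=4 > 2 → no swap
j=8: nums[8]=2 ≤ 2 → i=1, swap nums[1],nums[8] → 2 2 3 4 4 3 4 4 4 2
final swap nums[2],nums[9] → 2 2 2 4 4 3 4 4 4 3; return 2

2 2 2 4 4 3 4 4 4 3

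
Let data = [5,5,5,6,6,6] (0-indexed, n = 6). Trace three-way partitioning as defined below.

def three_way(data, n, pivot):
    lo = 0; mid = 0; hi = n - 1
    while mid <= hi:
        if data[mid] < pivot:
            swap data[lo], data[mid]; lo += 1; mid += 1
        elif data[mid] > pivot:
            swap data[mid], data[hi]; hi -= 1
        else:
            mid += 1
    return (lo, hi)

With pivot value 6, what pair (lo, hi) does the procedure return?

(3, 5)

lo=0 mid=0 hi=5
5<6: swap(0,0), lo=1 mid=1 ⇒ [5,5,5,6,6,6]
5<6: swap(1,1), lo=2 mid=2 ⇒ [5,5,5,6,6,6]
5<6: swap(2,2), lo=3 mid=3 ⇒ [5,5,5,6,6,6]
6=6: mid=4
6=6: mid=5
6=6: mid=6
done. lo=3 hi=5; data=[5,5,5,6,6,6]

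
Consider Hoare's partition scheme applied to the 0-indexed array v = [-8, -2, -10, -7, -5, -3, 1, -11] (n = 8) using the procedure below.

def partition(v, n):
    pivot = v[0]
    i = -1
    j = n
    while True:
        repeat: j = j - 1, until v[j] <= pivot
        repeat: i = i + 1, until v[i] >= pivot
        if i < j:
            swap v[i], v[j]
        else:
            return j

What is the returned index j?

pivot = v[0] = -8; i = -1, j = 8
j→7 (v[7]=-11≤-8), i→0 (v[0]=-8≥-8); i<j, swap → [-11, -2, -10, -7, -5, -3, 1, -8]
j→2 (v[2]=-10≤-8), i→1 (v[1]=-2≥-8); i<j, swap → [-11, -10, -2, -7, -5, -3, 1, -8]
j→1, i→2; i≥j, return j=1. v = [-11, -10, -2, -7, -5, -3, 1, -8]

1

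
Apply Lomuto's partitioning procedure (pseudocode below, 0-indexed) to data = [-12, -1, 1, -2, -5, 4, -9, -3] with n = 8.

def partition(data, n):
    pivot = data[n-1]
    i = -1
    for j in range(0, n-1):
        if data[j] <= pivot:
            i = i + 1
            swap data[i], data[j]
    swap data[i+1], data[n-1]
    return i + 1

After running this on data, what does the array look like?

pivot = data[7] = -3; i = -1
j=0: data[0]=-12 ≤ -3 → i=0, swap data[0],data[0] (no change) → [-12, -1, 1, -2, -5, 4, -9, -3]
j=1: data[1]=-1 > -3 → no swap
j=2: data[2]=1 > -3 → no swap
j=3: data[3]=-2 > -3 → no swap
j=4: data[4]=-5 ≤ -3 → i=1, swap data[1],data[4] → [-12, -5, 1, -2, -1, 4, -9, -3]
j=5: data[5]=4 > -3 → no swap
j=6: data[6]=-9 ≤ -3 → i=2, swap data[2],data[6] → [-12, -5, -9, -2, -1, 4, 1, -3]
final swap data[3],data[7] → [-12, -5, -9, -3, -1, 4, 1, -2]; return 3

[-12, -5, -9, -3, -1, 4, 1, -2]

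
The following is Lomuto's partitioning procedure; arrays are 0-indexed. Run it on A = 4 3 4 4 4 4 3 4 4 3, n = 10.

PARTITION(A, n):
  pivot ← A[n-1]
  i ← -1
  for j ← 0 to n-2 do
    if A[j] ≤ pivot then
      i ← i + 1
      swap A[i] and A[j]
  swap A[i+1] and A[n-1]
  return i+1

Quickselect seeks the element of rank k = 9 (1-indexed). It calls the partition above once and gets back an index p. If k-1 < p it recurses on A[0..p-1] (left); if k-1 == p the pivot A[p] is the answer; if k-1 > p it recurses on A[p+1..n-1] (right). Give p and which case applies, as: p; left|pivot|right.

2; right

pivot=3, i=-1
j=0: 4>3, skip
j=1: 3≤3, i=0, swap(0,1) ⇒ 3 4 4 4 4 4 3 4 4 3
j=2: 4>3, skip
j=3: 4>3, skip
j=4: 4>3, skip
j=5: 4>3, skip
j=6: 3≤3, i=1, swap(1,6) ⇒ 3 3 4 4 4 4 4 4 4 3
j=7: 4>3, skip
j=8: 4>3, skip
swap(2,9) ⇒ 3 3 3 4 4 4 4 4 4 4; return 2
p = 2; k-1 = 8 > 2 ⇒ right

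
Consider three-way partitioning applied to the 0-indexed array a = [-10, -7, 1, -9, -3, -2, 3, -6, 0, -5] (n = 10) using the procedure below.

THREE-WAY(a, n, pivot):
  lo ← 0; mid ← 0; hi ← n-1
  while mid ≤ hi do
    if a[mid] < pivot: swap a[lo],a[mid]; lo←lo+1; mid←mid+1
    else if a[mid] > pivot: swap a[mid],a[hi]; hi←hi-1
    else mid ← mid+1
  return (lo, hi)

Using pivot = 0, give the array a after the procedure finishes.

[-10, -7, -5, -9, -3, -2, -6, 0, 3, 1]

lo=0 mid=0 hi=9
-10<0: swap(0,0), lo=1 mid=1 ⇒ [-10, -7, 1, -9, -3, -2, 3, -6, 0, -5]
-7<0: swap(1,1), lo=2 mid=2 ⇒ [-10, -7, 1, -9, -3, -2, 3, -6, 0, -5]
1>0: swap(2,9), hi=8 ⇒ [-10, -7, -5, -9, -3, -2, 3, -6, 0, 1]
-5<0: swap(2,2), lo=3 mid=3 ⇒ [-10, -7, -5, -9, -3, -2, 3, -6, 0, 1]
-9<0: swap(3,3), lo=4 mid=4 ⇒ [-10, -7, -5, -9, -3, -2, 3, -6, 0, 1]
-3<0: swap(4,4), lo=5 mid=5 ⇒ [-10, -7, -5, -9, -3, -2, 3, -6, 0, 1]
-2<0: swap(5,5), lo=6 mid=6 ⇒ [-10, -7, -5, -9, -3, -2, 3, -6, 0, 1]
3>0: swap(6,8), hi=7 ⇒ [-10, -7, -5, -9, -3, -2, 0, -6, 3, 1]
0=0: mid=7
-6<0: swap(6,7), lo=7 mid=8 ⇒ [-10, -7, -5, -9, -3, -2, -6, 0, 3, 1]
done. lo=7 hi=7; a=[-10, -7, -5, -9, -3, -2, -6, 0, 3, 1]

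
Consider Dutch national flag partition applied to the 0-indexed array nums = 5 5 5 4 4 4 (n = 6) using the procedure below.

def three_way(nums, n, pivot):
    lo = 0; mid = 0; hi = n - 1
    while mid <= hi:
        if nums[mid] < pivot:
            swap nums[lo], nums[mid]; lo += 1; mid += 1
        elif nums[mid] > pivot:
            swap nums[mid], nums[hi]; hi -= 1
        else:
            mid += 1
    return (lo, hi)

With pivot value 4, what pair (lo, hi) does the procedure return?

(0, 2)

pivot = 4; lo=0, mid=0, hi=5
nums[mid]=5>4: swap nums[0],nums[5]; hi=4 → 4 5 5 4 4 5
nums[mid]=4=4: mid=1
nums[mid]=5>4: swap nums[1],nums[4]; hi=3 → 4 4 5 4 5 5
nums[mid]=4=4: mid=2
nums[mid]=5>4: swap nums[2],nums[3]; hi=2 → 4 4 4 5 5 5
nums[mid]=4=4: mid=3
end: lo=0, hi=2; nums = 4 4 4 5 5 5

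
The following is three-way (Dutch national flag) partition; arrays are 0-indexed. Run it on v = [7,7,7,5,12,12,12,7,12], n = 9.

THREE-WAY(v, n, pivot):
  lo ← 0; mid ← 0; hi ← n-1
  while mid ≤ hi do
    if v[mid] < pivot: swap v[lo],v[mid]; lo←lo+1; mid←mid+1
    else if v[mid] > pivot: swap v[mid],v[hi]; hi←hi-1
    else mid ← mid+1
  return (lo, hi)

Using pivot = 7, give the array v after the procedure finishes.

[5,7,7,7,7,12,12,12,12]

pivot = 7; lo=0, mid=0, hi=8
v[mid]=7=7: mid=1
v[mid]=7=7: mid=2
v[mid]=7=7: mid=3
v[mid]=5<7: swap v[0],v[3]; lo=1,mid=4 → [5,7,7,7,12,12,12,7,12]
v[mid]=12>7: swap v[4],v[8]; hi=7 → [5,7,7,7,12,12,12,7,12]
v[mid]=12>7: swap v[4],v[7]; hi=6 → [5,7,7,7,7,12,12,12,12]
v[mid]=7=7: mid=5
v[mid]=12>7: swap v[5],v[6]; hi=5 → [5,7,7,7,7,12,12,12,12]
v[mid]=12>7: swap v[5],v[5]; hi=4 → [5,7,7,7,7,12,12,12,12]
end: lo=1, hi=4; v = [5,7,7,7,7,12,12,12,12]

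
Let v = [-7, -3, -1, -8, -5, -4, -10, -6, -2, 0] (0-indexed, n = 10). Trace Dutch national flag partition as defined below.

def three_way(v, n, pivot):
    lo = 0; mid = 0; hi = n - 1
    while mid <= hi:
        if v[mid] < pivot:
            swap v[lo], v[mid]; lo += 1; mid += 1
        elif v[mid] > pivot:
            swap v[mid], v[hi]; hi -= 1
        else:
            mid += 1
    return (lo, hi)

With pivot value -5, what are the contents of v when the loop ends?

lo=0 mid=0 hi=9
-7<-5: swap(0,0), lo=1 mid=1 ⇒ [-7, -3, -1, -8, -5, -4, -10, -6, -2, 0]
-3>-5: swap(1,9), hi=8 ⇒ [-7, 0, -1, -8, -5, -4, -10, -6, -2, -3]
0>-5: swap(1,8), hi=7 ⇒ [-7, -2, -1, -8, -5, -4, -10, -6, 0, -3]
-2>-5: swap(1,7), hi=6 ⇒ [-7, -6, -1, -8, -5, -4, -10, -2, 0, -3]
-6<-5: swap(1,1), lo=2 mid=2 ⇒ [-7, -6, -1, -8, -5, -4, -10, -2, 0, -3]
-1>-5: swap(2,6), hi=5 ⇒ [-7, -6, -10, -8, -5, -4, -1, -2, 0, -3]
-10<-5: swap(2,2), lo=3 mid=3 ⇒ [-7, -6, -10, -8, -5, -4, -1, -2, 0, -3]
-8<-5: swap(3,3), lo=4 mid=4 ⇒ [-7, -6, -10, -8, -5, -4, -1, -2, 0, -3]
-5=-5: mid=5
-4>-5: swap(5,5), hi=4 ⇒ [-7, -6, -10, -8, -5, -4, -1, -2, 0, -3]
done. lo=4 hi=4; v=[-7, -6, -10, -8, -5, -4, -1, -2, 0, -3]

[-7, -6, -10, -8, -5, -4, -1, -2, 0, -3]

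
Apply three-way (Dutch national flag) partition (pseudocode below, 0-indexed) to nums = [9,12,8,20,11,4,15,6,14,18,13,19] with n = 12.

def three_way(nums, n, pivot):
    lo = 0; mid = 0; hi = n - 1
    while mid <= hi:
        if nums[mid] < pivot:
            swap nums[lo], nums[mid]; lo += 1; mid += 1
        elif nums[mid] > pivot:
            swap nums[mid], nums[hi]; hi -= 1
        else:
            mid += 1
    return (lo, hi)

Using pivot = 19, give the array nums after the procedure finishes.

[9,12,8,11,4,15,6,14,18,13,19,20]

pivot = 19; lo=0, mid=0, hi=11
nums[mid]=9<19: swap nums[0],nums[0]; lo=1,mid=1 → [9,12,8,20,11,4,15,6,14,18,13,19]
nums[mid]=12<19: swap nums[1],nums[1]; lo=2,mid=2 → [9,12,8,20,11,4,15,6,14,18,13,19]
nums[mid]=8<19: swap nums[2],nums[2]; lo=3,mid=3 → [9,12,8,20,11,4,15,6,14,18,13,19]
nums[mid]=20>19: swap nums[3],nums[11]; hi=10 → [9,12,8,19,11,4,15,6,14,18,13,20]
nums[mid]=19=19: mid=4
nums[mid]=11<19: swap nums[3],nums[4]; lo=4,mid=5 → [9,12,8,11,19,4,15,6,14,18,13,20]
nums[mid]=4<19: swap nums[4],nums[5]; lo=5,mid=6 → [9,12,8,11,4,19,15,6,14,18,13,20]
nums[mid]=15<19: swap nums[5],nums[6]; lo=6,mid=7 → [9,12,8,11,4,15,19,6,14,18,13,20]
nums[mid]=6<19: swap nums[6],nums[7]; lo=7,mid=8 → [9,12,8,11,4,15,6,19,14,18,13,20]
nums[mid]=14<19: swap nums[7],nums[8]; lo=8,mid=9 → [9,12,8,11,4,15,6,14,19,18,13,20]
nums[mid]=18<19: swap nums[8],nums[9]; lo=9,mid=10 → [9,12,8,11,4,15,6,14,18,19,13,20]
nums[mid]=13<19: swap nums[9],nums[10]; lo=10,mid=11 → [9,12,8,11,4,15,6,14,18,13,19,20]
end: lo=10, hi=10; nums = [9,12,8,11,4,15,6,14,18,13,19,20]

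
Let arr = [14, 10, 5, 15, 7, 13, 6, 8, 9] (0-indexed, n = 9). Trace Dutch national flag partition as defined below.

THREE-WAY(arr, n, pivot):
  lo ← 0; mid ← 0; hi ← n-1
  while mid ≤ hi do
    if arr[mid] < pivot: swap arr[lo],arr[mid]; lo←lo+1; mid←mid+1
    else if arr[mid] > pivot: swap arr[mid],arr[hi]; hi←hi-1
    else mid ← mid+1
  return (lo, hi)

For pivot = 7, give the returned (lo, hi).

(2, 2)

lo=0 mid=0 hi=8
14>7: swap(0,8), hi=7 ⇒ [9, 10, 5, 15, 7, 13, 6, 8, 14]
9>7: swap(0,7), hi=6 ⇒ [8, 10, 5, 15, 7, 13, 6, 9, 14]
8>7: swap(0,6), hi=5 ⇒ [6, 10, 5, 15, 7, 13, 8, 9, 14]
6<7: swap(0,0), lo=1 mid=1 ⇒ [6, 10, 5, 15, 7, 13, 8, 9, 14]
10>7: swap(1,5), hi=4 ⇒ [6, 13, 5, 15, 7, 10, 8, 9, 14]
13>7: swap(1,4), hi=3 ⇒ [6, 7, 5, 15, 13, 10, 8, 9, 14]
7=7: mid=2
5<7: swap(1,2), lo=2 mid=3 ⇒ [6, 5, 7, 15, 13, 10, 8, 9, 14]
15>7: swap(3,3), hi=2 ⇒ [6, 5, 7, 15, 13, 10, 8, 9, 14]
done. lo=2 hi=2; arr=[6, 5, 7, 15, 13, 10, 8, 9, 14]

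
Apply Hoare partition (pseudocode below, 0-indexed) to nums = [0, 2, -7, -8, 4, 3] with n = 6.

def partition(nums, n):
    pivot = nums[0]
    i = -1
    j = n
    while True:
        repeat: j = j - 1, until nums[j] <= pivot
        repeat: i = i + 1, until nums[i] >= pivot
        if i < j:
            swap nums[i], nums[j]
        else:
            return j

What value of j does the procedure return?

pivot = nums[0] = 0; i = -1, j = 6
j→3 (nums[3]=-8≤0), i→0 (nums[0]=0≥0); i<j, swap → [-8, 2, -7, 0, 4, 3]
j→2 (nums[2]=-7≤0), i→1 (nums[1]=2≥0); i<j, swap → [-8, -7, 2, 0, 4, 3]
j→1, i→2; i≥j, return j=1. nums = [-8, -7, 2, 0, 4, 3]

1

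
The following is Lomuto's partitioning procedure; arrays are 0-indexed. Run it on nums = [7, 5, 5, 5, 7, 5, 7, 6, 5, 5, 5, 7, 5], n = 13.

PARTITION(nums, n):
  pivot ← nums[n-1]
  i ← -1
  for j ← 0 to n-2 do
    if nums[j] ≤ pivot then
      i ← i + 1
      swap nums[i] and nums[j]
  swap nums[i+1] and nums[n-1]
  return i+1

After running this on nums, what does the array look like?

pivot=5, i=-1
j=0: 7>5, skip
j=1: 5≤5, i=0, swap(0,1) ⇒ [5, 7, 5, 5, 7, 5, 7, 6, 5, 5, 5, 7, 5]
j=2: 5≤5, i=1, swap(1,2) ⇒ [5, 5, 7, 5, 7, 5, 7, 6, 5, 5, 5, 7, 5]
j=3: 5≤5, i=2, swap(2,3) ⇒ [5, 5, 5, 7, 7, 5, 7, 6, 5, 5, 5, 7, 5]
j=4: 7>5, skip
j=5: 5≤5, i=3, swap(3,5) ⇒ [5, 5, 5, 5, 7, 7, 7, 6, 5, 5, 5, 7, 5]
j=6: 7>5, skip
j=7: 6>5, skip
j=8: 5≤5, i=4, swap(4,8) ⇒ [5, 5, 5, 5, 5, 7, 7, 6, 7, 5, 5, 7, 5]
j=9: 5≤5, i=5, swap(5,9) ⇒ [5, 5, 5, 5, 5, 5, 7, 6, 7, 7, 5, 7, 5]
j=10: 5≤5, i=6, swap(6,10) ⇒ [5, 5, 5, 5, 5, 5, 5, 6, 7, 7, 7, 7, 5]
j=11: 7>5, skip
swap(7,12) ⇒ [5, 5, 5, 5, 5, 5, 5, 5, 7, 7, 7, 7, 6]; return 7

[5, 5, 5, 5, 5, 5, 5, 5, 7, 7, 7, 7, 6]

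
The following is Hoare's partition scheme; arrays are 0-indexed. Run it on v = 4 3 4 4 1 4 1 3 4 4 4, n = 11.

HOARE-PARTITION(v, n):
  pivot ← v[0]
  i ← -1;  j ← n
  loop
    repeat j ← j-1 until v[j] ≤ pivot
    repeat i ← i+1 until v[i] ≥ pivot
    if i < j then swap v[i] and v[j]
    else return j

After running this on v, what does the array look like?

4 3 4 4 1 3 1 4 4 4 4

pivot=4
j stops at 10 (4), i stops at 0 (4); swap ⇒ 4 3 4 4 1 4 1 3 4 4 4
j stops at 9 (4), i stops at 2 (4); swap ⇒ 4 3 4 4 1 4 1 3 4 4 4
j stops at 8 (4), i stops at 3 (4); swap ⇒ 4 3 4 4 1 4 1 3 4 4 4
j stops at 7 (3), i stops at 5 (4); swap ⇒ 4 3 4 4 1 3 1 4 4 4 4
j stops at 6, i stops at 7; i≥j ⇒ return 6. v=4 3 4 4 1 3 1 4 4 4 4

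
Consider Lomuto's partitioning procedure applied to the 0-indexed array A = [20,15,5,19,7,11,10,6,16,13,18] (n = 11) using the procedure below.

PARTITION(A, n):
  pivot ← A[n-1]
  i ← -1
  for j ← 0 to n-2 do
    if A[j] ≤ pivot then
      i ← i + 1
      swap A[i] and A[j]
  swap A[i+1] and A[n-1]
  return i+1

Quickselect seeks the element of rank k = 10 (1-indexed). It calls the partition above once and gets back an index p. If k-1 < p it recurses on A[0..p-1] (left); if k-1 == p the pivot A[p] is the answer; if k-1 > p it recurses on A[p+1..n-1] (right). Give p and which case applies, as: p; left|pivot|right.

pivot = A[10] = 18; i = -1
j=0: A[0]=20 > 18 → no swap
j=1: A[1]=15 ≤ 18 → i=0, swap A[0],A[1] → [15,20,5,19,7,11,10,6,16,13,18]
j=2: A[2]=5 ≤ 18 → i=1, swap A[1],A[2] → [15,5,20,19,7,11,10,6,16,13,18]
j=3: A[3]=19 > 18 → no swap
j=4: A[4]=7 ≤ 18 → i=2, swap A[2],A[4] → [15,5,7,19,20,11,10,6,16,13,18]
j=5: A[5]=11 ≤ 18 → i=3, swap A[3],A[5] → [15,5,7,11,20,19,10,6,16,13,18]
j=6: A[6]=10 ≤ 18 → i=4, swap A[4],A[6] → [15,5,7,11,10,19,20,6,16,13,18]
j=7: A[7]=6 ≤ 18 → i=5, swap A[5],A[7] → [15,5,7,11,10,6,20,19,16,13,18]
j=8: A[8]=16 ≤ 18 → i=6, swap A[6],A[8] → [15,5,7,11,10,6,16,19,20,13,18]
j=9: A[9]=13 ≤ 18 → i=7, swap A[7],A[9] → [15,5,7,11,10,6,16,13,20,19,18]
final swap A[8],A[10] → [15,5,7,11,10,6,16,13,18,19,20]; return 8
p = 8; k-1 = 9 > 8 ⇒ right

8; right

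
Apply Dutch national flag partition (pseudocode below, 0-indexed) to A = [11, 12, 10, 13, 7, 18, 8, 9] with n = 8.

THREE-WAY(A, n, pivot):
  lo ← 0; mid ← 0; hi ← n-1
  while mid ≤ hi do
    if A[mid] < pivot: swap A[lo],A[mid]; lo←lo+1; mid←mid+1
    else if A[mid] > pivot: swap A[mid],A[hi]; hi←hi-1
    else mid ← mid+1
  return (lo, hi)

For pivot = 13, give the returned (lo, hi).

pivot = 13; lo=0, mid=0, hi=7
A[mid]=11<13: swap A[0],A[0]; lo=1,mid=1 → [11, 12, 10, 13, 7, 18, 8, 9]
A[mid]=12<13: swap A[1],A[1]; lo=2,mid=2 → [11, 12, 10, 13, 7, 18, 8, 9]
A[mid]=10<13: swap A[2],A[2]; lo=3,mid=3 → [11, 12, 10, 13, 7, 18, 8, 9]
A[mid]=13=13: mid=4
A[mid]=7<13: swap A[3],A[4]; lo=4,mid=5 → [11, 12, 10, 7, 13, 18, 8, 9]
A[mid]=18>13: swap A[5],A[7]; hi=6 → [11, 12, 10, 7, 13, 9, 8, 18]
A[mid]=9<13: swap A[4],A[5]; lo=5,mid=6 → [11, 12, 10, 7, 9, 13, 8, 18]
A[mid]=8<13: swap A[5],A[6]; lo=6,mid=7 → [11, 12, 10, 7, 9, 8, 13, 18]
end: lo=6, hi=6; A = [11, 12, 10, 7, 9, 8, 13, 18]

(6, 6)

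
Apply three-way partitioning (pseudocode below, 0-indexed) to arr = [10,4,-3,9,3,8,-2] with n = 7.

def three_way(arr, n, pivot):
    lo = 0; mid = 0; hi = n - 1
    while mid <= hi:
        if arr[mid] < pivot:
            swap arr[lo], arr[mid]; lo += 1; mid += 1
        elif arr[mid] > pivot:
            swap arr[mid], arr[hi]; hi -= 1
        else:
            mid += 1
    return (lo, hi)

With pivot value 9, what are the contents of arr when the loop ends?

[-2,4,-3,3,8,9,10]

lo=0 mid=0 hi=6
10>9: swap(0,6), hi=5 ⇒ [-2,4,-3,9,3,8,10]
-2<9: swap(0,0), lo=1 mid=1 ⇒ [-2,4,-3,9,3,8,10]
4<9: swap(1,1), lo=2 mid=2 ⇒ [-2,4,-3,9,3,8,10]
-3<9: swap(2,2), lo=3 mid=3 ⇒ [-2,4,-3,9,3,8,10]
9=9: mid=4
3<9: swap(3,4), lo=4 mid=5 ⇒ [-2,4,-3,3,9,8,10]
8<9: swap(4,5), lo=5 mid=6 ⇒ [-2,4,-3,3,8,9,10]
done. lo=5 hi=5; arr=[-2,4,-3,3,8,9,10]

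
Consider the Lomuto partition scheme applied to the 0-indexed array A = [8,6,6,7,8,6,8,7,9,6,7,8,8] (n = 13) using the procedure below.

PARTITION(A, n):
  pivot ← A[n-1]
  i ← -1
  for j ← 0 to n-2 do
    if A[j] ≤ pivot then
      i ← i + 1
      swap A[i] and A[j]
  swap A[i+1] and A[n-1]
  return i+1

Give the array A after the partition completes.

[8,6,6,7,8,6,8,7,6,7,8,8,9]

pivot=8, i=-1
j=0: 8≤8, i=0, swap(0,0) ⇒ [8,6,6,7,8,6,8,7,9,6,7,8,8]
j=1: 6≤8, i=1, swap(1,1) ⇒ [8,6,6,7,8,6,8,7,9,6,7,8,8]
j=2: 6≤8, i=2, swap(2,2) ⇒ [8,6,6,7,8,6,8,7,9,6,7,8,8]
j=3: 7≤8, i=3, swap(3,3) ⇒ [8,6,6,7,8,6,8,7,9,6,7,8,8]
j=4: 8≤8, i=4, swap(4,4) ⇒ [8,6,6,7,8,6,8,7,9,6,7,8,8]
j=5: 6≤8, i=5, swap(5,5) ⇒ [8,6,6,7,8,6,8,7,9,6,7,8,8]
j=6: 8≤8, i=6, swap(6,6) ⇒ [8,6,6,7,8,6,8,7,9,6,7,8,8]
j=7: 7≤8, i=7, swap(7,7) ⇒ [8,6,6,7,8,6,8,7,9,6,7,8,8]
j=8: 9>8, skip
j=9: 6≤8, i=8, swap(8,9) ⇒ [8,6,6,7,8,6,8,7,6,9,7,8,8]
j=10: 7≤8, i=9, swap(9,10) ⇒ [8,6,6,7,8,6,8,7,6,7,9,8,8]
j=11: 8≤8, i=10, swap(10,11) ⇒ [8,6,6,7,8,6,8,7,6,7,8,9,8]
swap(11,12) ⇒ [8,6,6,7,8,6,8,7,6,7,8,8,9]; return 11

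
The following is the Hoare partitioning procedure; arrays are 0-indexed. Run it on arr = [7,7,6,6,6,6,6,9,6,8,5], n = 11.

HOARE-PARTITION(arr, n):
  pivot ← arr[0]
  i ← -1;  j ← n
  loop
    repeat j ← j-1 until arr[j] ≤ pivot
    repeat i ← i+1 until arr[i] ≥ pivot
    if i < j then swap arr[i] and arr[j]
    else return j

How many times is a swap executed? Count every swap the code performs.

2

pivot=7
j stops at 10 (5), i stops at 0 (7); swap ⇒ [5,7,6,6,6,6,6,9,6,8,7]
j stops at 8 (6), i stops at 1 (7); swap ⇒ [5,6,6,6,6,6,6,9,7,8,7]
j stops at 6, i stops at 7; i≥j ⇒ return 6. arr=[5,6,6,6,6,6,6,9,7,8,7]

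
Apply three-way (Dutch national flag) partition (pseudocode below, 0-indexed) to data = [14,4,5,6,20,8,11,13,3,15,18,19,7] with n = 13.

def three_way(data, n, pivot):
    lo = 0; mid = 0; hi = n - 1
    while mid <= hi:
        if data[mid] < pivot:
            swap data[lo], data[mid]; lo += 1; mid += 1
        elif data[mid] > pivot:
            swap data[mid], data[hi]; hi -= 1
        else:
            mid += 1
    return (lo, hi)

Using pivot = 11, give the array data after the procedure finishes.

lo=0 mid=0 hi=12
14>11: swap(0,12), hi=11 ⇒ [7,4,5,6,20,8,11,13,3,15,18,19,14]
7<11: swap(0,0), lo=1 mid=1 ⇒ [7,4,5,6,20,8,11,13,3,15,18,19,14]
4<11: swap(1,1), lo=2 mid=2 ⇒ [7,4,5,6,20,8,11,13,3,15,18,19,14]
5<11: swap(2,2), lo=3 mid=3 ⇒ [7,4,5,6,20,8,11,13,3,15,18,19,14]
6<11: swap(3,3), lo=4 mid=4 ⇒ [7,4,5,6,20,8,11,13,3,15,18,19,14]
20>11: swap(4,11), hi=10 ⇒ [7,4,5,6,19,8,11,13,3,15,18,20,14]
19>11: swap(4,10), hi=9 ⇒ [7,4,5,6,18,8,11,13,3,15,19,20,14]
18>11: swap(4,9), hi=8 ⇒ [7,4,5,6,15,8,11,13,3,18,19,20,14]
15>11: swap(4,8), hi=7 ⇒ [7,4,5,6,3,8,11,13,15,18,19,20,14]
3<11: swap(4,4), lo=5 mid=5 ⇒ [7,4,5,6,3,8,11,13,15,18,19,20,14]
8<11: swap(5,5), lo=6 mid=6 ⇒ [7,4,5,6,3,8,11,13,15,18,19,20,14]
11=11: mid=7
13>11: swap(7,7), hi=6 ⇒ [7,4,5,6,3,8,11,13,15,18,19,20,14]
done. lo=6 hi=6; data=[7,4,5,6,3,8,11,13,15,18,19,20,14]

[7,4,5,6,3,8,11,13,15,18,19,20,14]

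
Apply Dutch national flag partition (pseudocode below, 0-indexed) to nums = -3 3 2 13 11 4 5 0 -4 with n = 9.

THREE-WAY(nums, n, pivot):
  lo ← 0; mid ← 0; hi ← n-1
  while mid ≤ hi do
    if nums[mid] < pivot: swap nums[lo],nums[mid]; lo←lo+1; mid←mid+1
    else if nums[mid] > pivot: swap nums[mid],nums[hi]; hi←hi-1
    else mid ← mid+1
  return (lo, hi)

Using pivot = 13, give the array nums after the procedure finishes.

-3 3 2 11 4 5 0 -4 13

lo=0 mid=0 hi=8
-3<13: swap(0,0), lo=1 mid=1 ⇒ -3 3 2 13 11 4 5 0 -4
3<13: swap(1,1), lo=2 mid=2 ⇒ -3 3 2 13 11 4 5 0 -4
2<13: swap(2,2), lo=3 mid=3 ⇒ -3 3 2 13 11 4 5 0 -4
13=13: mid=4
11<13: swap(3,4), lo=4 mid=5 ⇒ -3 3 2 11 13 4 5 0 -4
4<13: swap(4,5), lo=5 mid=6 ⇒ -3 3 2 11 4 13 5 0 -4
5<13: swap(5,6), lo=6 mid=7 ⇒ -3 3 2 11 4 5 13 0 -4
0<13: swap(6,7), lo=7 mid=8 ⇒ -3 3 2 11 4 5 0 13 -4
-4<13: swap(7,8), lo=8 mid=9 ⇒ -3 3 2 11 4 5 0 -4 13
done. lo=8 hi=8; nums=-3 3 2 11 4 5 0 -4 13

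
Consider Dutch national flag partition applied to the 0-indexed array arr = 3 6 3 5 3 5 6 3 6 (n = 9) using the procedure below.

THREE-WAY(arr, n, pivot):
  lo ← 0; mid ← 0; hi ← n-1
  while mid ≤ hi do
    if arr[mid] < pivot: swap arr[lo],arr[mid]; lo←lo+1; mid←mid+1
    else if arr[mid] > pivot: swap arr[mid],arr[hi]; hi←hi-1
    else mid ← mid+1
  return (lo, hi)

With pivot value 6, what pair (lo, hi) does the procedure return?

lo=0 mid=0 hi=8
3<6: swap(0,0), lo=1 mid=1 ⇒ 3 6 3 5 3 5 6 3 6
6=6: mid=2
3<6: swap(1,2), lo=2 mid=3 ⇒ 3 3 6 5 3 5 6 3 6
5<6: swap(2,3), lo=3 mid=4 ⇒ 3 3 5 6 3 5 6 3 6
3<6: swap(3,4), lo=4 mid=5 ⇒ 3 3 5 3 6 5 6 3 6
5<6: swap(4,5), lo=5 mid=6 ⇒ 3 3 5 3 5 6 6 3 6
6=6: mid=7
3<6: swap(5,7), lo=6 mid=8 ⇒ 3 3 5 3 5 3 6 6 6
6=6: mid=9
done. lo=6 hi=8; arr=3 3 5 3 5 3 6 6 6

(6, 8)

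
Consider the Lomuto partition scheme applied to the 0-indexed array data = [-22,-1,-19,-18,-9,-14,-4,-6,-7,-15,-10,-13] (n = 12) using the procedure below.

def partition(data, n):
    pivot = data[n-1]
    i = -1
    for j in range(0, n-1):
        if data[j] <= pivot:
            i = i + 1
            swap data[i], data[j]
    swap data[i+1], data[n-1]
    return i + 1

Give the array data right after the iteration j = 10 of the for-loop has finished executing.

[-22,-19,-18,-14,-15,-1,-4,-6,-7,-9,-10,-13]

pivot=-13, i=-1
j=0: -22≤-13, i=0, swap(0,0) ⇒ [-22,-1,-19,-18,-9,-14,-4,-6,-7,-15,-10,-13]
j=1: -1>-13, skip
j=2: -19≤-13, i=1, swap(1,2) ⇒ [-22,-19,-1,-18,-9,-14,-4,-6,-7,-15,-10,-13]
j=3: -18≤-13, i=2, swap(2,3) ⇒ [-22,-19,-18,-1,-9,-14,-4,-6,-7,-15,-10,-13]
j=4: -9>-13, skip
j=5: -14≤-13, i=3, swap(3,5) ⇒ [-22,-19,-18,-14,-9,-1,-4,-6,-7,-15,-10,-13]
j=6: -4>-13, skip
j=7: -6>-13, skip
j=8: -7>-13, skip
j=9: -15≤-13, i=4, swap(4,9) ⇒ [-22,-19,-18,-14,-15,-1,-4,-6,-7,-9,-10,-13]
j=10: -10>-13, skip
(after j=10) data = [-22,-19,-18,-14,-15,-1,-4,-6,-7,-9,-10,-13]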